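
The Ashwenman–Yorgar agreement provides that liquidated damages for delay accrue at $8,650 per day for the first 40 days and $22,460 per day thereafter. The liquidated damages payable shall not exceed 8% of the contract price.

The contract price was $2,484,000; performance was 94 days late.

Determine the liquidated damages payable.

$198,720

First 40 days: 40 × $8,650 = $346,000
Remaining days: (94 − 40) × $22,460 = $1,212,840
Accrued per-day damages: $346,000 + $1,212,840 = $1,558,840
Cap: 8% of $2,484,000 = $198,720
Cap at $198,720: $1,558,840 exceeds the cap → $198,720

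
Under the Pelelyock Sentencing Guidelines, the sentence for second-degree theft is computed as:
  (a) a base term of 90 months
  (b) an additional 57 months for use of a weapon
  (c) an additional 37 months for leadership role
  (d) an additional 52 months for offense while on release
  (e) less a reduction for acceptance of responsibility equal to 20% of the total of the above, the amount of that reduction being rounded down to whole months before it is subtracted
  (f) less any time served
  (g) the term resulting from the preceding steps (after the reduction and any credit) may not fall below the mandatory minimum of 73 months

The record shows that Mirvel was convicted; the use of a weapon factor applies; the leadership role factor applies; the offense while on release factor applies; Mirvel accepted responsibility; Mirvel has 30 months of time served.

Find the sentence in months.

Use of a weapon enhancement: +57 months
Leadership role enhancement: +37 months
Offense while on release enhancement: +52 months
Adjusted term: 90 months + 57 months + 37 months + 52 months = 236 months
Acceptance of responsibility reduction: 20% of 236 months = 47 months (rounded down)
After reduction: 236 − 47 = 189 months
Less time served: 189 months − 30 months = 159 months
Minimum 73 months: 159 months meets the minimum, no increase.

Sentence: 159 months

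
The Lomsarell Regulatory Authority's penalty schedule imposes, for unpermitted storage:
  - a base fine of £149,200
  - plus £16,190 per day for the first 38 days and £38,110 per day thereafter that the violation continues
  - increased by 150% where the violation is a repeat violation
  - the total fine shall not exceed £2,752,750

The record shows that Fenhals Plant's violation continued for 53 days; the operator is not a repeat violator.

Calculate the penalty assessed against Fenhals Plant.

First 38 days: 38 × £16,190 = £615,220
Remaining days: (53 − 38) × £38,110 = £571,650
Per-day component: £615,220 + £571,650 = £1,186,870
Base plus per-day: £149,200 + £1,186,870 = £1,336,070
The operator is not a repeat violator: no 150% increase.
Cap at £2,752,750: £1,336,070 is within the cap, no reduction.

£1,336,070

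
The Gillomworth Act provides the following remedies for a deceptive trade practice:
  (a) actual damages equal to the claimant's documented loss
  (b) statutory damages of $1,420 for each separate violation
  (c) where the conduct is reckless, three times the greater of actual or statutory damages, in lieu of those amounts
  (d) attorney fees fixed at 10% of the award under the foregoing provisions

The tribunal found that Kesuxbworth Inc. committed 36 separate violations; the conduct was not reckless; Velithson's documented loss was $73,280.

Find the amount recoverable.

$136,840

Statutory damages: 36 × $1,420 = $51,120
Conduct not reckless: the in-lieu enhancement does not apply.
Actual plus statutory damages: $73,280 + $51,120 = $124,400
Attorney fees: 10% of $124,400 = $12,440
Total recovery: $124,400 + $12,440 = $136,840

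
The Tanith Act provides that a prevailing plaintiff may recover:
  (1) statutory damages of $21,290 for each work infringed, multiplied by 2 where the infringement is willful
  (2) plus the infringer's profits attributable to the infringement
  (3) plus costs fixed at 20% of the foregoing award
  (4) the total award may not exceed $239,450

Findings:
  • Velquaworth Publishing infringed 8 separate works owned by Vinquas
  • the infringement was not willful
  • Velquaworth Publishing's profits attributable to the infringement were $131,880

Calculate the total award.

Statutory damages: 8 × $21,290 = $170,320
Infringement not willful: no ×2 enhancement.
Combined award: $170,320 + $131,880 = $302,200
Costs: 20% of $302,200 = $60,440
Award plus costs: $302,200 + $60,440 = $362,640
Cap at $239,450: $362,640 exceeds the cap → $239,450

Award: $239,450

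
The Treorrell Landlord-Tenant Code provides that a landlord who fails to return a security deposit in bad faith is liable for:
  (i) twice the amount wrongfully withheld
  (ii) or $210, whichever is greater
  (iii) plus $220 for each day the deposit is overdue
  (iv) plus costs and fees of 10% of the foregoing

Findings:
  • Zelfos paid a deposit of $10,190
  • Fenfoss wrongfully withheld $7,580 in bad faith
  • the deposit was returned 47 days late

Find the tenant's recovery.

$28,050

Doubled: 2 × $7,580 = $15,160
Minimum $210: $15,160 meets the minimum, no increase.
Late-return penalty: 47 × $220 = $10,340
Damages plus late penalty: $15,160 + $10,340 = $25,500
Costs and fees: 10% of $25,500 = $2,550
Total recovery: $25,500 + $2,550 = $28,050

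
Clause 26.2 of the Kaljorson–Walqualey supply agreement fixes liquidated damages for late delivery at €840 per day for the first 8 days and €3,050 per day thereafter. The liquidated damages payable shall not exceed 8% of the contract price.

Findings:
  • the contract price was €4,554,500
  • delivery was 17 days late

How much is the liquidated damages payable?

First 8 days: 8 × €840 = €6,720
Remaining days: (17 − 8) × €3,050 = €27,450
Accrued per-day damages: €6,720 + €27,450 = €34,170
Cap: 8% of €4,554,500 = €364,360
Cap at €364,360: €34,170 is within the cap, no reduction.

Liquidated damages: €34,170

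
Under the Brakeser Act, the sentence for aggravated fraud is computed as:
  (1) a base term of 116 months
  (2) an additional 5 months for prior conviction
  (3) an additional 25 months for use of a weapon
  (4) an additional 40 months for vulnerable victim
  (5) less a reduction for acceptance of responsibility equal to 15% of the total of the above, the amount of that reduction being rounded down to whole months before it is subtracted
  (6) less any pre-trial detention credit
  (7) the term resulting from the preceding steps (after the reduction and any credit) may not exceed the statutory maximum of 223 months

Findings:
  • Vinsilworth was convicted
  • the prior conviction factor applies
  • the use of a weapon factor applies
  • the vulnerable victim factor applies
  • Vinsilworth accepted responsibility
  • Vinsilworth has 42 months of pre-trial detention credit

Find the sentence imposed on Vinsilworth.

117 months

Prior conviction enhancement: +5 months
Use of a weapon enhancement: +25 months
Vulnerable victim enhancement: +40 months
Adjusted term: 116 months + 5 months + 25 months + 40 months = 186 months
Acceptance of responsibility reduction: 15% of 186 months = 27 months (rounded down)
After reduction: 186 − 27 = 159 months
Less pre-trial detention credit: 159 months − 42 months = 117 months
Cap at 223 months: 117 months is within the cap, no reduction.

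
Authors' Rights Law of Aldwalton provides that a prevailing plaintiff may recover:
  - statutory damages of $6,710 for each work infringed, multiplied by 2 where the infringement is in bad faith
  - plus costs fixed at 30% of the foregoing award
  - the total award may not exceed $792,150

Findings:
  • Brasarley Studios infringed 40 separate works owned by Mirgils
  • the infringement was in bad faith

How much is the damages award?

$697,840

Statutory damages: 40 × $6,710 = $268,400
Doubled: 2 × $268,400 = $536,800
Costs: 30% of $536,800 = $161,040
Award plus costs: $536,800 + $161,040 = $697,840
Cap at $792,150: $697,840 is within the cap, no reduction.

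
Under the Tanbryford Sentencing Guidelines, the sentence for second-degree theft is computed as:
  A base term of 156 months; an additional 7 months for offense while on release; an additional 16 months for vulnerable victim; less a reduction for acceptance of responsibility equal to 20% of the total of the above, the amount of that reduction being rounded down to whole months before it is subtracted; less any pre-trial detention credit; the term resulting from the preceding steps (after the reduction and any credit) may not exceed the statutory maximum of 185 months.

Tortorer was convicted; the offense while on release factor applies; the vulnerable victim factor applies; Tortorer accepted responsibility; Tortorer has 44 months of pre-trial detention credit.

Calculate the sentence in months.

Offense while on release enhancement: +7 months
Vulnerable victim enhancement: +16 months
Adjusted term: 156 months + 7 months + 16 months = 179 months
Acceptance of responsibility reduction: 20% of 179 months = 35 months (rounded down)
After reduction: 179 − 35 = 144 months
Less pre-trial detention credit: 144 months − 44 months = 100 months
Cap at 185 months: 100 months is within the cap, no reduction.

Sentence: 100 months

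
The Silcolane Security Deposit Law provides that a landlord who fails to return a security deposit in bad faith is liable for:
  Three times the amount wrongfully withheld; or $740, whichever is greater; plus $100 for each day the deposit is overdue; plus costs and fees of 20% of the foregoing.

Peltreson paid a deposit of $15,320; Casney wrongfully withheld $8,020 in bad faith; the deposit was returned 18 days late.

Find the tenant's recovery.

Trebled: 3 × $8,020 = $24,060
Minimum $740: $24,060 meets the minimum, no increase.
Late-return penalty: 18 × $100 = $1,800
Damages plus late penalty: $24,060 + $1,800 = $25,860
Costs and fees: 20% of $25,860 = $5,172
Total recovery: $25,860 + $5,172 = $31,032

$31,032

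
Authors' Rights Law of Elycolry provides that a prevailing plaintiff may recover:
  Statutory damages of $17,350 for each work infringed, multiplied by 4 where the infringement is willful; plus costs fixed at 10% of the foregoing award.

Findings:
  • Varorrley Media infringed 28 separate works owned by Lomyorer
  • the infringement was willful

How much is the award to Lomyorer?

Statutory damages: 28 × $17,350 = $485,800
Multiplied by 4: 4 × $485,800 = $1,943,200
Costs: 10% of $1,943,200 = $194,320
Award plus costs: $1,943,200 + $194,320 = $2,137,520

$2,137,520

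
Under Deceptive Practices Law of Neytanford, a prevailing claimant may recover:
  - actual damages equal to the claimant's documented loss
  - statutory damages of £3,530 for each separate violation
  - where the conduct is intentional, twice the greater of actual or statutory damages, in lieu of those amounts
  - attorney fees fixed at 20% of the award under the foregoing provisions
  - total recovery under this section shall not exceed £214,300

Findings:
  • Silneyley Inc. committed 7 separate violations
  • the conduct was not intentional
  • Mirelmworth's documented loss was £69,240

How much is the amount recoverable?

Statutory damages: 7 × £3,530 = £24,710
Conduct not intentional: the in-lieu enhancement does not apply.
Actual plus statutory damages: £69,240 + £24,710 = £93,950
Attorney fees: 20% of £93,950 = £18,790
Total before cap: £93,950 + £18,790 = £112,740
Cap at £214,300: £112,740 is within the cap, no reduction.

£112,740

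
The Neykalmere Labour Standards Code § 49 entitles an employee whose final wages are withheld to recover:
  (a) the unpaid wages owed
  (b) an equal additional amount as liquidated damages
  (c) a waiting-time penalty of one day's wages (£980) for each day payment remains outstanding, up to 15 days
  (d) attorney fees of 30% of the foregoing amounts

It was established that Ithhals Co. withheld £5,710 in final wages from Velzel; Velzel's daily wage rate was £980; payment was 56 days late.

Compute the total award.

Total award: £33,956

Liquidated damages (equal amount): £5,710
Penalty days: min(56, 15) = 15
Waiting-time penalty: 15 × £980 = £14,700
Subtotal: £5,710 + £5,710 + £14,700 = £26,120
Attorney fees: 30% of £26,120 = £7,836
Total award: £26,120 + £7,836 = £33,956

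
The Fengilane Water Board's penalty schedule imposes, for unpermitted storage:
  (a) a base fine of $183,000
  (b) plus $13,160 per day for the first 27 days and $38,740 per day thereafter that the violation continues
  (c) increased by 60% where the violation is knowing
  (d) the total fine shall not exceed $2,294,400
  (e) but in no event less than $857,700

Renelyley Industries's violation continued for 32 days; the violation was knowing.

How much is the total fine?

First 27 days: 27 × $13,160 = $355,320
Remaining days: (32 − 27) × $38,740 = $193,700
Per-day component: $355,320 + $193,700 = $549,020
Base plus per-day: $183,000 + $549,020 = $732,020
Enhancement: 60% of $732,020 = $439,212
Enhanced fine: $732,020 + $439,212 = $1,171,232
Cap at $2,294,400: $1,171,232 is within the cap, no reduction.
Minimum $857,700: $1,171,232 meets the minimum, no increase.

$1,171,232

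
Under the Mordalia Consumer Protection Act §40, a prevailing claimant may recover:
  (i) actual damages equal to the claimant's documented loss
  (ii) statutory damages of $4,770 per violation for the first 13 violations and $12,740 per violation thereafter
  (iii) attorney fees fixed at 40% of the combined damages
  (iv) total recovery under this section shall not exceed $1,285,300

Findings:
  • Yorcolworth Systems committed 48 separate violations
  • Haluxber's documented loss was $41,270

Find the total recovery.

First 13 violations: 13 × $4,770 = $62,010
Remaining violations: (48 − 13) × $12,740 = $445,900
Statutory damages: $62,010 + $445,900 = $507,910
Combined damages: $41,270 + $507,910 = $549,180
Attorney fees: 40% of $549,180 = $219,672
Total before cap: $549,180 + $219,672 = $768,852
Cap at $1,285,300: $768,852 is within the cap, no reduction.

$768,852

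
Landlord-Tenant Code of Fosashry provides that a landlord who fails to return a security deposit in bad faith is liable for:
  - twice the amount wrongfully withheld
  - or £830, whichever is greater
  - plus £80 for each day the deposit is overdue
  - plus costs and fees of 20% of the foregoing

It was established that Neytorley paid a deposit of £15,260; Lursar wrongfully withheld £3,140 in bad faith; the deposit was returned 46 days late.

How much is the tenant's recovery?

£11,952

Doubled: 2 × £3,140 = £6,280
Minimum £830: £6,280 meets the minimum, no increase.
Late-return penalty: 46 × £80 = £3,680
Damages plus late penalty: £6,280 + £3,680 = £9,960
Costs and fees: 20% of £9,960 = £1,992
Total recovery: £9,960 + £1,992 = £11,952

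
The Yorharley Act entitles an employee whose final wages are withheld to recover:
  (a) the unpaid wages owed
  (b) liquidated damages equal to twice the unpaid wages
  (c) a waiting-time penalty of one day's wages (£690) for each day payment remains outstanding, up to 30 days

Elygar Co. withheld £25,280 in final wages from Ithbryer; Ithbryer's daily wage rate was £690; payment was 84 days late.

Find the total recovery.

£96,540

Doubled: 2 × £25,280 = £50,560
Penalty days: min(84, 30) = 30
Waiting-time penalty: 30 × £690 = £20,700
Total award: £25,280 + £50,560 + £20,700 = £96,540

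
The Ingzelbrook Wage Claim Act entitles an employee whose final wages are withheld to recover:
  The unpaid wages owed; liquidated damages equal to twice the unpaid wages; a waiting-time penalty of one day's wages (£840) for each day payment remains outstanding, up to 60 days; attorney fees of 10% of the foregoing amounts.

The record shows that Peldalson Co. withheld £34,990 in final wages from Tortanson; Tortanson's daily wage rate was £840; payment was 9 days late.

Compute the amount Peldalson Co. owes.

£123,783

Doubled: 2 × £34,990 = £69,980
Penalty days: min(9, 60) = 9
Waiting-time penalty: 9 × £840 = £7,560
Subtotal: £34,990 + £69,980 + £7,560 = £112,530
Attorney fees: 10% of £112,530 = £11,253
Total award: £112,530 + £11,253 = £123,783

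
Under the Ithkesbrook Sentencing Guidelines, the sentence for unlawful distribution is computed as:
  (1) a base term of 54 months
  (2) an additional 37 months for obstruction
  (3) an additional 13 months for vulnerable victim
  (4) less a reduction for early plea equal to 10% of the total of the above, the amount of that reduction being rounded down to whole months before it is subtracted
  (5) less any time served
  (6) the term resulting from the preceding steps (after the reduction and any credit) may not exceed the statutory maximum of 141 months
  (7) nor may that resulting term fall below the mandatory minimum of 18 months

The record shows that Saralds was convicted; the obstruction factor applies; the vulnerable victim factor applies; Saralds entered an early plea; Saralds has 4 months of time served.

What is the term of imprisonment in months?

Obstruction enhancement: +37 months
Vulnerable victim enhancement: +13 months
Adjusted term: 54 months + 37 months + 13 months = 104 months
Early plea reduction: 10% of 104 months = 10 months (rounded down)
After reduction: 104 − 10 = 94 months
Less time served: 94 months − 4 months = 90 months
Cap at 141 months: 90 months is within the cap, no reduction.
Minimum 18 months: 90 months meets the minimum, no increase.

90 months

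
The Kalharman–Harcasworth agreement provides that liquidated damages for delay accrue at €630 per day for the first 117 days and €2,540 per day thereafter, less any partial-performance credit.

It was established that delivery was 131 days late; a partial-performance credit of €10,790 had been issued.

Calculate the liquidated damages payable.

€98,480

First 117 days: 117 × €630 = €73,710
Remaining days: (131 − 117) × €2,540 = €35,560
Accrued per-day damages: €73,710 + €35,560 = €109,270
Less partial-performance credit: €109,270 − €10,790 = €98,480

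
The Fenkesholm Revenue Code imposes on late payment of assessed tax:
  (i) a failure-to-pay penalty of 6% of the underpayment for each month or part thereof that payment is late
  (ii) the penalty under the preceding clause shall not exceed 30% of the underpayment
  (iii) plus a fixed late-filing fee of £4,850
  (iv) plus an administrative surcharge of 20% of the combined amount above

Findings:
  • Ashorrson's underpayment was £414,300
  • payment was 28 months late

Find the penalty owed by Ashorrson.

Accrued rate: 6% × 28 = 168%, capped at 30% → 30%
Failure-to-pay penalty: 30% of £414,300 = £124,290
Penalty before surcharge: £124,290 + £4,850 = £129,140
Administrative surcharge: 20% of £129,140 = £25,828
Total penalty: £129,140 + £25,828 = £154,968

£154,968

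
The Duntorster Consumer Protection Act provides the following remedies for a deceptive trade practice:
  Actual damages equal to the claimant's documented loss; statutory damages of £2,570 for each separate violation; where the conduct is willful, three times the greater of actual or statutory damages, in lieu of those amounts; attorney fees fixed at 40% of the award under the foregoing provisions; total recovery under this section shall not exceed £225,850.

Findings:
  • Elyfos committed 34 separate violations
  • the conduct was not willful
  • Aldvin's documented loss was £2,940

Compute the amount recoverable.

£126,448

Statutory damages: 34 × £2,570 = £87,380
Conduct not willful: the in-lieu enhancement does not apply.
Actual plus statutory damages: £2,940 + £87,380 = £90,320
Attorney fees: 40% of £90,320 = £36,128
Total before cap: £90,320 + £36,128 = £126,448
Cap at £225,850: £126,448 is within the cap, no reduction.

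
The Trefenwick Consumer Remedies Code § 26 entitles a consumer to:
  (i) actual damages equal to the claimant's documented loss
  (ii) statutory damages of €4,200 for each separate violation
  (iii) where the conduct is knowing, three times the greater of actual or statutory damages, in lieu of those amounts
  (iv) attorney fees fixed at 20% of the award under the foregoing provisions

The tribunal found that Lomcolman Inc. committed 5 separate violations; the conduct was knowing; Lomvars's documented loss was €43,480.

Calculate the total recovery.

Total recovery: €156,528

Statutory damages: 5 × €4,200 = €21,000
Greater of actual damages (€43,480) or statutory damages (€21,000): €43,480
Trebled: 3 × €43,480 = €130,440
Attorney fees: 20% of €130,440 = €26,088
Total recovery: €130,440 + €26,088 = €156,528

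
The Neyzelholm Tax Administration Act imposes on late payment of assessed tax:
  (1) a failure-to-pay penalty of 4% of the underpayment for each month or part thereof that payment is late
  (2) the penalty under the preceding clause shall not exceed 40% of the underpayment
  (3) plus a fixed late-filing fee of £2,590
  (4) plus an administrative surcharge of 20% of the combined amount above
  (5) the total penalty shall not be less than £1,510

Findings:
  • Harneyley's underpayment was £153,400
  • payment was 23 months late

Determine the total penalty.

£76,740

Accrued rate: 4% × 23 = 92%, capped at 40% → 40%
Failure-to-pay penalty: 40% of £153,400 = £61,360
Penalty before surcharge: £61,360 + £2,590 = £63,950
Administrative surcharge: 20% of £63,950 = £12,790
Total penalty: £63,950 + £12,790 = £76,740
Minimum £1,510: £76,740 meets the minimum, no increase.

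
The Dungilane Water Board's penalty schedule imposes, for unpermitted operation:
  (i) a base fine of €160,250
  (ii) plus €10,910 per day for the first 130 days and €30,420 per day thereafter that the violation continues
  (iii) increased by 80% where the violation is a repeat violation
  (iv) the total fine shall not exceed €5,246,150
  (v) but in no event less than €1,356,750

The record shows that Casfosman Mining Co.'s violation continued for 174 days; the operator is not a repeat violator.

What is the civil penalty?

First 130 days: 130 × €10,910 = €1,418,300
Remaining days: (174 − 130) × €30,420 = €1,338,480
Per-day component: €1,418,300 + €1,338,480 = €2,756,780
Base plus per-day: €160,250 + €2,756,780 = €2,917,030
The operator is not a repeat violator: no 80% increase.
Cap at €5,246,150: €2,917,030 is within the cap, no reduction.
Minimum €1,356,750: €2,917,030 meets the minimum, no increase.

€2,917,030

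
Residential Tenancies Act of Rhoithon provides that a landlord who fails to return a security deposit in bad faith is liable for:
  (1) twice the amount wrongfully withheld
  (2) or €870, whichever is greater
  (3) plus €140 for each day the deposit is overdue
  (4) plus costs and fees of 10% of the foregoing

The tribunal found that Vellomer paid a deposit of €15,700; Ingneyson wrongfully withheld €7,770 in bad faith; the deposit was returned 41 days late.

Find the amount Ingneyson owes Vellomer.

Doubled: 2 × €7,770 = €15,540
Minimum €870: €15,540 meets the minimum, no increase.
Late-return penalty: 41 × €140 = €5,740
Damages plus late penalty: €15,540 + €5,740 = €21,280
Costs and fees: 10% of €21,280 = €2,128
Total recovery: €21,280 + €2,128 = €23,408

€23,408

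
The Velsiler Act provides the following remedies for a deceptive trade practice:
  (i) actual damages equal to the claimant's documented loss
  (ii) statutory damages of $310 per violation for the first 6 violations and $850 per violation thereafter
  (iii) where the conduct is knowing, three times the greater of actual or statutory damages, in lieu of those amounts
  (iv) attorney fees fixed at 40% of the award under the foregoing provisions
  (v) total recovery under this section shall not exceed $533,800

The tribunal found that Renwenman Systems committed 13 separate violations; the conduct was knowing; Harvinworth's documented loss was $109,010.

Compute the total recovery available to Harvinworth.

Total recovery: $457,842

First 6 violations: 6 × $310 = $1,860
Remaining violations: (13 − 6) × $850 = $5,950
Statutory damages: $1,860 + $5,950 = $7,810
Greater of actual damages ($109,010) or statutory damages ($7,810): $109,010
Trebled: 3 × $109,010 = $327,030
Attorney fees: 40% of $327,030 = $130,812
Total before cap: $327,030 + $130,812 = $457,842
Cap at $533,800: $457,842 is within the cap, no reduction.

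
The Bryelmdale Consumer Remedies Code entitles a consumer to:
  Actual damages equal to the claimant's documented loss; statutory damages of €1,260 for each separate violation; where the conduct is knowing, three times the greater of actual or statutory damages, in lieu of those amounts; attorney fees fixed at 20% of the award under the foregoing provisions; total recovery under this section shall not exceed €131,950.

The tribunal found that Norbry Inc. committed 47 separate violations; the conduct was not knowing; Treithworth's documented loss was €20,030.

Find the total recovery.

Statutory damages: 47 × €1,260 = €59,220
Conduct not knowing: the in-lieu enhancement does not apply.
Actual plus statutory damages: €20,030 + €59,220 = €79,250
Attorney fees: 20% of €79,250 = €15,850
Total before cap: €79,250 + €15,850 = €95,100
Cap at €131,950: €95,100 is within the cap, no reduction.

€95,100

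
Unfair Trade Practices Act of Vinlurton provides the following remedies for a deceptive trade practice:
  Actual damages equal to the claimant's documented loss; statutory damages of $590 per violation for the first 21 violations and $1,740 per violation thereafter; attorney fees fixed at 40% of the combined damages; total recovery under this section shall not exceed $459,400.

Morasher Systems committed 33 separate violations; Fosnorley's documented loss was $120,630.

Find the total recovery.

Total recovery: $215,460

First 21 violations: 21 × $590 = $12,390
Remaining violations: (33 − 21) × $1,740 = $20,880
Statutory damages: $12,390 + $20,880 = $33,270
Combined damages: $120,630 + $33,270 = $153,900
Attorney fees: 40% of $153,900 = $61,560
Total before cap: $153,900 + $61,560 = $215,460
Cap at $459,400: $215,460 is within the cap, no reduction.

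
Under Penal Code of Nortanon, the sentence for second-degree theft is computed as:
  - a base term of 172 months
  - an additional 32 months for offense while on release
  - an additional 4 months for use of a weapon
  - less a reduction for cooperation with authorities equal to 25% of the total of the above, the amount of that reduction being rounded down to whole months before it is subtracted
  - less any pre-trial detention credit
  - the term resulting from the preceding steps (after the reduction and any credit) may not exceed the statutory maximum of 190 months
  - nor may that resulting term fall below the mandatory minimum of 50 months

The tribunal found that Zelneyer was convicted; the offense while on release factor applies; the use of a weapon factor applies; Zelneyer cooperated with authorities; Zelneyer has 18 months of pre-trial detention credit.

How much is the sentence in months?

Offense while on release enhancement: +32 months
Use of a weapon enhancement: +4 months
Adjusted term: 172 months + 32 months + 4 months = 208 months
Cooperation with authorities reduction: 25% of 208 months = 52 months (rounded down)
After reduction: 208 − 52 = 156 months
Less pre-trial detention credit: 156 months − 18 months = 138 months
Cap at 190 months: 138 months is within the cap, no reduction.
Minimum 50 months: 138 months meets the minimum, no increase.

138 months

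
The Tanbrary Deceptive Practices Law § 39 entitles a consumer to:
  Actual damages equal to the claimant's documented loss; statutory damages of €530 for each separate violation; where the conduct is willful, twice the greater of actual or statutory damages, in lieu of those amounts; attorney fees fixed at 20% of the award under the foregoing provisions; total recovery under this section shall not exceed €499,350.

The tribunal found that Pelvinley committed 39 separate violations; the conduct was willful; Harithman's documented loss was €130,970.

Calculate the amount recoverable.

€314,328

Statutory damages: 39 × €530 = €20,670
Greater of actual damages (€130,970) or statutory damages (€20,670): €130,970
Doubled: 2 × €130,970 = €261,940
Attorney fees: 20% of €261,940 = €52,388
Total before cap: €261,940 + €52,388 = €314,328
Cap at €499,350: €314,328 is within the cap, no reduction.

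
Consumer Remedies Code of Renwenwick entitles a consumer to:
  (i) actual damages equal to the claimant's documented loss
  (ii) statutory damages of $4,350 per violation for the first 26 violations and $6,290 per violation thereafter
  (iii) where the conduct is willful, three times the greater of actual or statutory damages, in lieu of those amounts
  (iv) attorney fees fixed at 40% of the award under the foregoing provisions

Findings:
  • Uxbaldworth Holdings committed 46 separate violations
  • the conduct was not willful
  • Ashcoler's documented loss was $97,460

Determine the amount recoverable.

Total recovery: $470,904

First 26 violations: 26 × $4,350 = $113,100
Remaining violations: (46 − 26) × $6,290 = $125,800
Statutory damages: $113,100 + $125,800 = $238,900
Conduct not willful: the in-lieu enhancement does not apply.
Actual plus statutory damages: $97,460 + $238,900 = $336,360
Attorney fees: 40% of $336,360 = $134,544
Total recovery: $336,360 + $134,544 = $470,904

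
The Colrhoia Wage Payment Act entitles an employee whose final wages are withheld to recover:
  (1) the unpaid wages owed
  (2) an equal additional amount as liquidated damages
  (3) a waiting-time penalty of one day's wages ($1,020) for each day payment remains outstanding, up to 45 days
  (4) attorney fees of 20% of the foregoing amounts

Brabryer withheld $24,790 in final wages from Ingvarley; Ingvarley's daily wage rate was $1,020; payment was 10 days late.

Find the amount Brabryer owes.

Liquidated damages (equal amount): $24,790
Penalty days: min(10, 45) = 10
Waiting-time penalty: 10 × $1,020 = $10,200
Subtotal: $24,790 + $24,790 + $10,200 = $59,780
Attorney fees: 20% of $59,780 = $11,956
Total award: $59,780 + $11,956 = $71,736

$71,736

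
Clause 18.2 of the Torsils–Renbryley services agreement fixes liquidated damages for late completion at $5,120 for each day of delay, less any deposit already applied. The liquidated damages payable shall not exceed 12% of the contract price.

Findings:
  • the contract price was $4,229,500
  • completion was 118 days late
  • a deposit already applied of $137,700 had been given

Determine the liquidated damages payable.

Per-day damages: 118 × $5,120 = $604,160
Less deposit already applied: $604,160 − $137,700 = $466,460
Cap: 12% of $4,229,500 = $507,540
Cap at $507,540: $466,460 is within the cap, no reduction.

Liquidated damages: $466,460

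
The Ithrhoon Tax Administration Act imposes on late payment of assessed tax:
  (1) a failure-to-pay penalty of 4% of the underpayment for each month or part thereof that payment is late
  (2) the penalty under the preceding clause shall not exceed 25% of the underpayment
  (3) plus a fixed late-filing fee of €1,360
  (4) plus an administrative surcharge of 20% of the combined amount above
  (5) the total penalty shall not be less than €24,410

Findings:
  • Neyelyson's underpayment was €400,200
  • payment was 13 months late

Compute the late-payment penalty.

Accrued rate: 4% × 13 = 52%, capped at 25% → 25%
Failure-to-pay penalty: 25% of €400,200 = €100,050
Penalty before surcharge: €100,050 + €1,360 = €101,410
Administrative surcharge: 20% of €101,410 = €20,282
Total penalty: €101,410 + €20,282 = €121,692
Minimum €24,410: €121,692 meets the minimum, no increase.

€121,692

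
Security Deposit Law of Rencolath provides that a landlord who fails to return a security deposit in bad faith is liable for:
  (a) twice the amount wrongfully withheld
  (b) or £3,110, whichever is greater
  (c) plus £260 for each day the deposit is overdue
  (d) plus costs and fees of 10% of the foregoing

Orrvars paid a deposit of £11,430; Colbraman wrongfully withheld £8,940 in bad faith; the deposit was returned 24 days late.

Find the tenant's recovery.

£26,532

Doubled: 2 × £8,940 = £17,880
Minimum £3,110: £17,880 meets the minimum, no increase.
Late-return penalty: 24 × £260 = £6,240
Damages plus late penalty: £17,880 + £6,240 = £24,120
Costs and fees: 10% of £24,120 = £2,412
Total recovery: £24,120 + £2,412 = £26,532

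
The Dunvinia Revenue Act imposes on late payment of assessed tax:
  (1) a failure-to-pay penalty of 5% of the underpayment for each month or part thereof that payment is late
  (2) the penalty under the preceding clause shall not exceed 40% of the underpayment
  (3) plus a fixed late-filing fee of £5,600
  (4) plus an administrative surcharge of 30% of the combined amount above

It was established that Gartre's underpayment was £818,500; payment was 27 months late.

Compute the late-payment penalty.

Accrued rate: 5% × 27 = 135%, capped at 40% → 40%
Failure-to-pay penalty: 40% of £818,500 = £327,400
Penalty before surcharge: £327,400 + £5,600 = £333,000
Administrative surcharge: 30% of £333,000 = £99,900
Total penalty: £333,000 + £99,900 = £432,900

£432,900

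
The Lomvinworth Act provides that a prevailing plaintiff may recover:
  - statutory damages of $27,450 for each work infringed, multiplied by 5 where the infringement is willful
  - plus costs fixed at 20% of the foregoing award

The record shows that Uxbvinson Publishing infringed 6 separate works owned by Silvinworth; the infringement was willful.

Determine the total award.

Award: $988,200

Statutory damages: 6 × $27,450 = $164,700
Multiplied by 5: 5 × $164,700 = $823,500
Costs: 20% of $823,500 = $164,700
Award plus costs: $823,500 + $164,700 = $988,200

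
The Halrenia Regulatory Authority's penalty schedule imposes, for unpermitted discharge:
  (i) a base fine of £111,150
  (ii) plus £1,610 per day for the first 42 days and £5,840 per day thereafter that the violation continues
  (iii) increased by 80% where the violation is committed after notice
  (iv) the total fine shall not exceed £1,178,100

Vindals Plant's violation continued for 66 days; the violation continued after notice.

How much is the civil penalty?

£574,074

First 42 days: 42 × £1,610 = £67,620
Remaining days: (66 − 42) × £5,840 = £140,160
Per-day component: £67,620 + £140,160 = £207,780
Base plus per-day: £111,150 + £207,780 = £318,930
Enhancement: 80% of £318,930 = £255,144
Enhanced fine: £318,930 + £255,144 = £574,074
Cap at £1,178,100: £574,074 is within the cap, no reduction.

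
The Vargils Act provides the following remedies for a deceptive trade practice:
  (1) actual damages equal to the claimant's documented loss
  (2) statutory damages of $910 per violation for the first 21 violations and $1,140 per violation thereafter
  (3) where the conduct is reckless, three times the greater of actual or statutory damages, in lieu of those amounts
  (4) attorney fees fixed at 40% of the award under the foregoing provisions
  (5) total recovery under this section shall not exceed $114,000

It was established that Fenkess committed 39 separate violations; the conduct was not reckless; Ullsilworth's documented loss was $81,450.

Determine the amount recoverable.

First 21 violations: 21 × $910 = $19,110
Remaining violations: (39 − 21) × $1,140 = $20,520
Statutory damages: $19,110 + $20,520 = $39,630
Conduct not reckless: the in-lieu enhancement does not apply.
Actual plus statutory damages: $81,450 + $39,630 = $121,080
Attorney fees: 40% of $121,080 = $48,432
Total before cap: $121,080 + $48,432 = $169,512
Cap at $114,000: $169,512 exceeds the cap → $114,000

Total recovery: $114,000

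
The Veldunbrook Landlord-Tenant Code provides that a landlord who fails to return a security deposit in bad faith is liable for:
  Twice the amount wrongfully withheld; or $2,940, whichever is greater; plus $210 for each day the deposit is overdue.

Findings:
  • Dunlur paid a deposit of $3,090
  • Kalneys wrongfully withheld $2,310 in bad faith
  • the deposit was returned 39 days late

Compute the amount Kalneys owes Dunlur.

Doubled: 2 × $2,310 = $4,620
Minimum $2,940: $4,620 meets the minimum, no increase.
Late-return penalty: 39 × $210 = $8,190
Damages plus late penalty: $4,620 + $8,190 = $12,810

$12,810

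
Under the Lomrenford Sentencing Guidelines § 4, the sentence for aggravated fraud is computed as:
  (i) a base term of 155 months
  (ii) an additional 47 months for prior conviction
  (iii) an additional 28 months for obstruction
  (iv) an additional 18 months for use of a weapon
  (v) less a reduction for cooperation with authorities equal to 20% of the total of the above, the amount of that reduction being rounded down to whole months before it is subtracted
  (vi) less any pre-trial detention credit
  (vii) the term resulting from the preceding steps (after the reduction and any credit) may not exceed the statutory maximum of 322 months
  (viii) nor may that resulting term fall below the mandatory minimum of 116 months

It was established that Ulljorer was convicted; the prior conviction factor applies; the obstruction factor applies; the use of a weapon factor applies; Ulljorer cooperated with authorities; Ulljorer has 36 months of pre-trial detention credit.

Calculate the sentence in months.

163 months

Prior conviction enhancement: +47 months
Obstruction enhancement: +28 months
Use of a weapon enhancement: +18 months
Adjusted term: 155 months + 47 months + 28 months + 18 months = 248 months
Cooperation with authorities reduction: 20% of 248 months = 49 months (rounded down)
After reduction: 248 − 49 = 199 months
Less pre-trial detention credit: 199 months − 36 months = 163 months
Cap at 322 months: 163 months is within the cap, no reduction.
Minimum 116 months: 163 months meets the minimum, no increase.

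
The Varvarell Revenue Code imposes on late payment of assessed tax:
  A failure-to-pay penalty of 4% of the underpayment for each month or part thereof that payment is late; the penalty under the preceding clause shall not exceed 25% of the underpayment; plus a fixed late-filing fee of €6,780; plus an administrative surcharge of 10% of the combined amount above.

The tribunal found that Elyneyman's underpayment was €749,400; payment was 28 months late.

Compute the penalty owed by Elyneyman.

€213,543

Accrued rate: 4% × 28 = 112%, capped at 25% → 25%
Failure-to-pay penalty: 25% of €749,400 = €187,350
Penalty before surcharge: €187,350 + €6,780 = €194,130
Administrative surcharge: 10% of €194,130 = €19,413
Total penalty: €194,130 + €19,413 = €213,543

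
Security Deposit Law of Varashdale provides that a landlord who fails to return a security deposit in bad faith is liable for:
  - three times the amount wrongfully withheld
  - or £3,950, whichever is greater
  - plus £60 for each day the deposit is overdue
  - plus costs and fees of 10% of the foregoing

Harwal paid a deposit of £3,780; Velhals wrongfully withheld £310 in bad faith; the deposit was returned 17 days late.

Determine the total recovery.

£5,467

Trebled: 3 × £310 = £930
Minimum £3,950: £930 is below the minimum → £3,950
Late-return penalty: 17 × £60 = £1,020
Damages plus late penalty: £3,950 + £1,020 = £4,970
Costs and fees: 10% of £4,970 = £497
Total recovery: £4,970 + £497 = £5,467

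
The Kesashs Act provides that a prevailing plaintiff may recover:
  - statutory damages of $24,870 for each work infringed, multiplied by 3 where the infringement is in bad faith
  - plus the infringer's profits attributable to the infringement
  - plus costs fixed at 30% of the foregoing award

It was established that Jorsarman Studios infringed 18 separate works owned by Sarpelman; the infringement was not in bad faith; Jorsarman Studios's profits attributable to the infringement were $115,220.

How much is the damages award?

$731,744

Statutory damages: 18 × $24,870 = $447,660
Infringement not in bad faith: no ×3 enhancement.
Combined award: $447,660 + $115,220 = $562,880
Costs: 30% of $562,880 = $168,864
Award plus costs: $562,880 + $168,864 = $731,744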